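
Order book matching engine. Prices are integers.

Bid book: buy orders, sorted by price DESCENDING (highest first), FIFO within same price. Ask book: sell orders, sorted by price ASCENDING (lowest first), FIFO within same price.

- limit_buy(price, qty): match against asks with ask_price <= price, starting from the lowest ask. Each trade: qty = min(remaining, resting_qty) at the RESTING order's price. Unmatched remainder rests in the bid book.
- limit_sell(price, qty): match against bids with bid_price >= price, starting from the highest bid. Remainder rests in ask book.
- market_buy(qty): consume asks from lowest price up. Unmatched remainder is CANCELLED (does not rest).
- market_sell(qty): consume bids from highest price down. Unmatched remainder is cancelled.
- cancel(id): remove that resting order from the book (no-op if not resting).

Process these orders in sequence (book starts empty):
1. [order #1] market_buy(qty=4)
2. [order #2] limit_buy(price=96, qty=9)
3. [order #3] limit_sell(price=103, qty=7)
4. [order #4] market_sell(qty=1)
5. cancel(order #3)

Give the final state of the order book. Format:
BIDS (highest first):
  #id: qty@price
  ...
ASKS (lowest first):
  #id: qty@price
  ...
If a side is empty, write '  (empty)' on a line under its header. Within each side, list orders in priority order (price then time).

After op 1 [order #1] market_buy(qty=4): fills=none; bids=[-] asks=[-]
After op 2 [order #2] limit_buy(price=96, qty=9): fills=none; bids=[#2:9@96] asks=[-]
After op 3 [order #3] limit_sell(price=103, qty=7): fills=none; bids=[#2:9@96] asks=[#3:7@103]
After op 4 [order #4] market_sell(qty=1): fills=#2x#4:1@96; bids=[#2:8@96] asks=[#3:7@103]
After op 5 cancel(order #3): fills=none; bids=[#2:8@96] asks=[-]

Answer: BIDS (highest first):
  #2: 8@96
ASKS (lowest first):
  (empty)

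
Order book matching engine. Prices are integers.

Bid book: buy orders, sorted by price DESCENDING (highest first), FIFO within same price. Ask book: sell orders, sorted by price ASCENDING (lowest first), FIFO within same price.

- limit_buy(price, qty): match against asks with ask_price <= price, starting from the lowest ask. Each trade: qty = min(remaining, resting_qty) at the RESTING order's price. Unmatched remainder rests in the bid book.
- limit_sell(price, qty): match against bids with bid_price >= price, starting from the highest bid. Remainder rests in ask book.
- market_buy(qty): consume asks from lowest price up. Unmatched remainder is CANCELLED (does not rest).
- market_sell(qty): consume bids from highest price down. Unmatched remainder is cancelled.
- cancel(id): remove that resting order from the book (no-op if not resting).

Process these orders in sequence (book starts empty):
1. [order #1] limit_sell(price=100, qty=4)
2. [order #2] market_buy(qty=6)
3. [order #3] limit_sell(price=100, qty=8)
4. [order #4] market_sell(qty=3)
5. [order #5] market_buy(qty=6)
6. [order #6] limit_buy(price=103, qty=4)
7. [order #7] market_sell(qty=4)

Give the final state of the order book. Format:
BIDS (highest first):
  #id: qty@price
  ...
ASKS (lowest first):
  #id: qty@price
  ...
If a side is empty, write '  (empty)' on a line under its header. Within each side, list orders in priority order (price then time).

Answer: BIDS (highest first):
  (empty)
ASKS (lowest first):
  (empty)

Derivation:
After op 1 [order #1] limit_sell(price=100, qty=4): fills=none; bids=[-] asks=[#1:4@100]
After op 2 [order #2] market_buy(qty=6): fills=#2x#1:4@100; bids=[-] asks=[-]
After op 3 [order #3] limit_sell(price=100, qty=8): fills=none; bids=[-] asks=[#3:8@100]
After op 4 [order #4] market_sell(qty=3): fills=none; bids=[-] asks=[#3:8@100]
After op 5 [order #5] market_buy(qty=6): fills=#5x#3:6@100; bids=[-] asks=[#3:2@100]
After op 6 [order #6] limit_buy(price=103, qty=4): fills=#6x#3:2@100; bids=[#6:2@103] asks=[-]
After op 7 [order #7] market_sell(qty=4): fills=#6x#7:2@103; bids=[-] asks=[-]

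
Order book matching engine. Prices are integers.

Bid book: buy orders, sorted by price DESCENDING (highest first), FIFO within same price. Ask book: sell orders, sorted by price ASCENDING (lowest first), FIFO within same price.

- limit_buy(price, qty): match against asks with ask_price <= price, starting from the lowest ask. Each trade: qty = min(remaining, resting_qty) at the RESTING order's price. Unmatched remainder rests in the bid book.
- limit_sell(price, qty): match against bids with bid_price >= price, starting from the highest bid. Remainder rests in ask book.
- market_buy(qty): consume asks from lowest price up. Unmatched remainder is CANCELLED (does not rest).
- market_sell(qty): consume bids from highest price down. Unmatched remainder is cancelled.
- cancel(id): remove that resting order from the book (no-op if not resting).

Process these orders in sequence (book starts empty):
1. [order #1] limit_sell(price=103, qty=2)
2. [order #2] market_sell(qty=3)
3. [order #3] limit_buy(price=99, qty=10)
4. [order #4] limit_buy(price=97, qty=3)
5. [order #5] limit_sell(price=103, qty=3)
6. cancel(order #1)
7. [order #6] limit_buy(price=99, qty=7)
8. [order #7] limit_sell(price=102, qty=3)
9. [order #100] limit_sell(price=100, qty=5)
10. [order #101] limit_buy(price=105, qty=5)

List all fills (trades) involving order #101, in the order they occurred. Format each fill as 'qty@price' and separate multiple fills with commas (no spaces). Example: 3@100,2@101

Answer: 5@100

Derivation:
After op 1 [order #1] limit_sell(price=103, qty=2): fills=none; bids=[-] asks=[#1:2@103]
After op 2 [order #2] market_sell(qty=3): fills=none; bids=[-] asks=[#1:2@103]
After op 3 [order #3] limit_buy(price=99, qty=10): fills=none; bids=[#3:10@99] asks=[#1:2@103]
After op 4 [order #4] limit_buy(price=97, qty=3): fills=none; bids=[#3:10@99 #4:3@97] asks=[#1:2@103]
After op 5 [order #5] limit_sell(price=103, qty=3): fills=none; bids=[#3:10@99 #4:3@97] asks=[#1:2@103 #5:3@103]
After op 6 cancel(order #1): fills=none; bids=[#3:10@99 #4:3@97] asks=[#5:3@103]
After op 7 [order #6] limit_buy(price=99, qty=7): fills=none; bids=[#3:10@99 #6:7@99 #4:3@97] asks=[#5:3@103]
After op 8 [order #7] limit_sell(price=102, qty=3): fills=none; bids=[#3:10@99 #6:7@99 #4:3@97] asks=[#7:3@102 #5:3@103]
After op 9 [order #100] limit_sell(price=100, qty=5): fills=none; bids=[#3:10@99 #6:7@99 #4:3@97] asks=[#100:5@100 #7:3@102 #5:3@103]
After op 10 [order #101] limit_buy(price=105, qty=5): fills=#101x#100:5@100; bids=[#3:10@99 #6:7@99 #4:3@97] asks=[#7:3@102 #5:3@103]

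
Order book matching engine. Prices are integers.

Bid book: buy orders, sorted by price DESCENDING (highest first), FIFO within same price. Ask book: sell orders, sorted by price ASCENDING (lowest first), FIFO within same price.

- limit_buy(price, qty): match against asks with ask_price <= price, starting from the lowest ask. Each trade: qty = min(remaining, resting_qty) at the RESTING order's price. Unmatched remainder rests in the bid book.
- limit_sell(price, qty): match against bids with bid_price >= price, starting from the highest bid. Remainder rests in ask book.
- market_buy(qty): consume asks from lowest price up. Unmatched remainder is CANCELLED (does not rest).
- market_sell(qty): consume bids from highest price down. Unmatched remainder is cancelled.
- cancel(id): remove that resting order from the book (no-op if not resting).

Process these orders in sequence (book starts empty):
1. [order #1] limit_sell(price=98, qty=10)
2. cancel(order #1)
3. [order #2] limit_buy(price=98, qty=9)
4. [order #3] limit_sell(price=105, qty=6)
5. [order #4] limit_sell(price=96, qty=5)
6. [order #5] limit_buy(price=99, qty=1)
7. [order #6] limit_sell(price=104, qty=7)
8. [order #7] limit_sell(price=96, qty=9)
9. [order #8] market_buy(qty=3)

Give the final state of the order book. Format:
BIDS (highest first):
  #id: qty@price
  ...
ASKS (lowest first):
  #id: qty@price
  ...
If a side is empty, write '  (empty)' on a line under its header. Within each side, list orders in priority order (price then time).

Answer: BIDS (highest first):
  (empty)
ASKS (lowest first):
  #7: 1@96
  #6: 7@104
  #3: 6@105

Derivation:
After op 1 [order #1] limit_sell(price=98, qty=10): fills=none; bids=[-] asks=[#1:10@98]
After op 2 cancel(order #1): fills=none; bids=[-] asks=[-]
After op 3 [order #2] limit_buy(price=98, qty=9): fills=none; bids=[#2:9@98] asks=[-]
After op 4 [order #3] limit_sell(price=105, qty=6): fills=none; bids=[#2:9@98] asks=[#3:6@105]
After op 5 [order #4] limit_sell(price=96, qty=5): fills=#2x#4:5@98; bids=[#2:4@98] asks=[#3:6@105]
After op 6 [order #5] limit_buy(price=99, qty=1): fills=none; bids=[#5:1@99 #2:4@98] asks=[#3:6@105]
After op 7 [order #6] limit_sell(price=104, qty=7): fills=none; bids=[#5:1@99 #2:4@98] asks=[#6:7@104 #3:6@105]
After op 8 [order #7] limit_sell(price=96, qty=9): fills=#5x#7:1@99 #2x#7:4@98; bids=[-] asks=[#7:4@96 #6:7@104 #3:6@105]
After op 9 [order #8] market_buy(qty=3): fills=#8x#7:3@96; bids=[-] asks=[#7:1@96 #6:7@104 #3:6@105]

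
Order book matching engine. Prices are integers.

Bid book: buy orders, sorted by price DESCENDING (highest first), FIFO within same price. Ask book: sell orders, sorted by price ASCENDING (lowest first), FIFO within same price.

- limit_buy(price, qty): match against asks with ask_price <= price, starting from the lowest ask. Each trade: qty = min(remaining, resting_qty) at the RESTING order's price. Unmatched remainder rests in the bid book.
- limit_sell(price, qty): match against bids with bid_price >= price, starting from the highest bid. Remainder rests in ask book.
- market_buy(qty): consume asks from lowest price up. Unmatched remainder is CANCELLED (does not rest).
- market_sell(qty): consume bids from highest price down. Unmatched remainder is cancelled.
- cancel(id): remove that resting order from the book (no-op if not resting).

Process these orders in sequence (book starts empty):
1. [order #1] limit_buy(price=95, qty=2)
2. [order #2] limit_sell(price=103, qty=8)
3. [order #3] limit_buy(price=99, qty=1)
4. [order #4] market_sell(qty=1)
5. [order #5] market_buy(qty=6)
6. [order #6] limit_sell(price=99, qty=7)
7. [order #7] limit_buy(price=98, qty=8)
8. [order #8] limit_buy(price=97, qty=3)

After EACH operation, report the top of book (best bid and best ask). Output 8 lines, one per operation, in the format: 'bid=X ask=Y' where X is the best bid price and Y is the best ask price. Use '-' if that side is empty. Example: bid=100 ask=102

Answer: bid=95 ask=-
bid=95 ask=103
bid=99 ask=103
bid=95 ask=103
bid=95 ask=103
bid=95 ask=99
bid=98 ask=99
bid=98 ask=99

Derivation:
After op 1 [order #1] limit_buy(price=95, qty=2): fills=none; bids=[#1:2@95] asks=[-]
After op 2 [order #2] limit_sell(price=103, qty=8): fills=none; bids=[#1:2@95] asks=[#2:8@103]
After op 3 [order #3] limit_buy(price=99, qty=1): fills=none; bids=[#3:1@99 #1:2@95] asks=[#2:8@103]
After op 4 [order #4] market_sell(qty=1): fills=#3x#4:1@99; bids=[#1:2@95] asks=[#2:8@103]
After op 5 [order #5] market_buy(qty=6): fills=#5x#2:6@103; bids=[#1:2@95] asks=[#2:2@103]
After op 6 [order #6] limit_sell(price=99, qty=7): fills=none; bids=[#1:2@95] asks=[#6:7@99 #2:2@103]
After op 7 [order #7] limit_buy(price=98, qty=8): fills=none; bids=[#7:8@98 #1:2@95] asks=[#6:7@99 #2:2@103]
After op 8 [order #8] limit_buy(price=97, qty=3): fills=none; bids=[#7:8@98 #8:3@97 #1:2@95] asks=[#6:7@99 #2:2@103]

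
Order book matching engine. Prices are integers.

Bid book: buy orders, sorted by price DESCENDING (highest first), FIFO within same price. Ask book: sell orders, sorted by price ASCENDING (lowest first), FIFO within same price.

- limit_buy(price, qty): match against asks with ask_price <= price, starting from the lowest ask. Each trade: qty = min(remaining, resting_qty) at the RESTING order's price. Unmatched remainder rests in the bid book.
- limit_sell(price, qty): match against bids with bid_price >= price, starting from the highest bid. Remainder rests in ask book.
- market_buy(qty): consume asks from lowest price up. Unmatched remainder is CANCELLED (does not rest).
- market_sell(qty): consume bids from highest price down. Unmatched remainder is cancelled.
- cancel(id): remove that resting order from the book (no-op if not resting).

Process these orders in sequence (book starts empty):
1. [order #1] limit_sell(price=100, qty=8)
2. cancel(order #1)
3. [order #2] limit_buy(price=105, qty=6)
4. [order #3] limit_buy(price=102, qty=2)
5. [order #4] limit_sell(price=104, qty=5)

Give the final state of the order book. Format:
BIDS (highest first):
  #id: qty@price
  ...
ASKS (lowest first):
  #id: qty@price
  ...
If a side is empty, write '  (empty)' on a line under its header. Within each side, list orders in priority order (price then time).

After op 1 [order #1] limit_sell(price=100, qty=8): fills=none; bids=[-] asks=[#1:8@100]
After op 2 cancel(order #1): fills=none; bids=[-] asks=[-]
After op 3 [order #2] limit_buy(price=105, qty=6): fills=none; bids=[#2:6@105] asks=[-]
After op 4 [order #3] limit_buy(price=102, qty=2): fills=none; bids=[#2:6@105 #3:2@102] asks=[-]
After op 5 [order #4] limit_sell(price=104, qty=5): fills=#2x#4:5@105; bids=[#2:1@105 #3:2@102] asks=[-]

Answer: BIDS (highest first):
  #2: 1@105
  #3: 2@102
ASKS (lowest first):
  (empty)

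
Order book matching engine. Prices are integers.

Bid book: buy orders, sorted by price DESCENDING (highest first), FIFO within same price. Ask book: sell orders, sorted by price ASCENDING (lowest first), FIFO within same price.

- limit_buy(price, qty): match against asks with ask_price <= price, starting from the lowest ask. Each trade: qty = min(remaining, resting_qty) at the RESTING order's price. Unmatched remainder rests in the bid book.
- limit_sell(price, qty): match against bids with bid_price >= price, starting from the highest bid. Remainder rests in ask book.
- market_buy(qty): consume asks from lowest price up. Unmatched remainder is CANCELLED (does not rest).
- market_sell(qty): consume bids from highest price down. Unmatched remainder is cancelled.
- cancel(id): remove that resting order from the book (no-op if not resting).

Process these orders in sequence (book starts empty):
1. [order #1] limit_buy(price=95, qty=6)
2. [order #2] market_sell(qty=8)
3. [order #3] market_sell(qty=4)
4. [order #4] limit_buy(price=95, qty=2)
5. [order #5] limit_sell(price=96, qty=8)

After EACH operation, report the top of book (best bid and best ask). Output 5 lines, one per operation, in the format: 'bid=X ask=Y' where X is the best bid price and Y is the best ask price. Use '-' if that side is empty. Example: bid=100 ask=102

Answer: bid=95 ask=-
bid=- ask=-
bid=- ask=-
bid=95 ask=-
bid=95 ask=96

Derivation:
After op 1 [order #1] limit_buy(price=95, qty=6): fills=none; bids=[#1:6@95] asks=[-]
After op 2 [order #2] market_sell(qty=8): fills=#1x#2:6@95; bids=[-] asks=[-]
After op 3 [order #3] market_sell(qty=4): fills=none; bids=[-] asks=[-]
After op 4 [order #4] limit_buy(price=95, qty=2): fills=none; bids=[#4:2@95] asks=[-]
After op 5 [order #5] limit_sell(price=96, qty=8): fills=none; bids=[#4:2@95] asks=[#5:8@96]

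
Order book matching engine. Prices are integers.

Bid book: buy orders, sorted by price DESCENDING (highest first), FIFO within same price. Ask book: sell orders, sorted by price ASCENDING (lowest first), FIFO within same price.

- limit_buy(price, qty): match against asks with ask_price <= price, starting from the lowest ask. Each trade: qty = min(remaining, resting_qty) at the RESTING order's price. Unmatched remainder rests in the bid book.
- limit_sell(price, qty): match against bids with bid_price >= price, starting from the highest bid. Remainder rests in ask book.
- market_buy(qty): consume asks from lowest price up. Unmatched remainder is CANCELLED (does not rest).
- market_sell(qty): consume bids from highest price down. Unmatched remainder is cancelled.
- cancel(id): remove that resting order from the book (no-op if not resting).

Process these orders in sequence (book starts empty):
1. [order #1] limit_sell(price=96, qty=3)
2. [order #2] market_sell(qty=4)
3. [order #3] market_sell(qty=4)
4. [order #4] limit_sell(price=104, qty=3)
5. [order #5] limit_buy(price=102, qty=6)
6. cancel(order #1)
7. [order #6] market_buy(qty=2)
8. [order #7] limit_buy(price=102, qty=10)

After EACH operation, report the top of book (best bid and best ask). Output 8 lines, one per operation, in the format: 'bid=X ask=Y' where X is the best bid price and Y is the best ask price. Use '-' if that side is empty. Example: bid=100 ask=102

After op 1 [order #1] limit_sell(price=96, qty=3): fills=none; bids=[-] asks=[#1:3@96]
After op 2 [order #2] market_sell(qty=4): fills=none; bids=[-] asks=[#1:3@96]
After op 3 [order #3] market_sell(qty=4): fills=none; bids=[-] asks=[#1:3@96]
After op 4 [order #4] limit_sell(price=104, qty=3): fills=none; bids=[-] asks=[#1:3@96 #4:3@104]
After op 5 [order #5] limit_buy(price=102, qty=6): fills=#5x#1:3@96; bids=[#5:3@102] asks=[#4:3@104]
After op 6 cancel(order #1): fills=none; bids=[#5:3@102] asks=[#4:3@104]
After op 7 [order #6] market_buy(qty=2): fills=#6x#4:2@104; bids=[#5:3@102] asks=[#4:1@104]
After op 8 [order #7] limit_buy(price=102, qty=10): fills=none; bids=[#5:3@102 #7:10@102] asks=[#4:1@104]

Answer: bid=- ask=96
bid=- ask=96
bid=- ask=96
bid=- ask=96
bid=102 ask=104
bid=102 ask=104
bid=102 ask=104
bid=102 ask=104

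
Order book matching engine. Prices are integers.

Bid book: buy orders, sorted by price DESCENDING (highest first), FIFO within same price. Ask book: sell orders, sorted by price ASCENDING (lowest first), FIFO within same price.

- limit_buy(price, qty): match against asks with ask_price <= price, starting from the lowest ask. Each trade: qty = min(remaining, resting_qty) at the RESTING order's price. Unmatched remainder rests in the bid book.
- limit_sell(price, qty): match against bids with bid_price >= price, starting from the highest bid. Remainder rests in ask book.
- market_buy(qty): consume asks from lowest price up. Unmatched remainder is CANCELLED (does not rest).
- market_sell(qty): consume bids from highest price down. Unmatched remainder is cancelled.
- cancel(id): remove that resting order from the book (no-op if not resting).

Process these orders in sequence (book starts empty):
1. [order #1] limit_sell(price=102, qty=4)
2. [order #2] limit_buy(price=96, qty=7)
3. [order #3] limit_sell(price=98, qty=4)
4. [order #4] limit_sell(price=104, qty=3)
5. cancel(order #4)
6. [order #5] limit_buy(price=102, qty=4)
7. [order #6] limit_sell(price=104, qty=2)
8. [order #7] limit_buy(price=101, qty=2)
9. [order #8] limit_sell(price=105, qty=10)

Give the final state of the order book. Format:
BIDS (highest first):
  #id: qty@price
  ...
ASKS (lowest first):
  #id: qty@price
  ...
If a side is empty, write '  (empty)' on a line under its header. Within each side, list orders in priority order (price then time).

Answer: BIDS (highest first):
  #7: 2@101
  #2: 7@96
ASKS (lowest first):
  #1: 4@102
  #6: 2@104
  #8: 10@105

Derivation:
After op 1 [order #1] limit_sell(price=102, qty=4): fills=none; bids=[-] asks=[#1:4@102]
After op 2 [order #2] limit_buy(price=96, qty=7): fills=none; bids=[#2:7@96] asks=[#1:4@102]
After op 3 [order #3] limit_sell(price=98, qty=4): fills=none; bids=[#2:7@96] asks=[#3:4@98 #1:4@102]
After op 4 [order #4] limit_sell(price=104, qty=3): fills=none; bids=[#2:7@96] asks=[#3:4@98 #1:4@102 #4:3@104]
After op 5 cancel(order #4): fills=none; bids=[#2:7@96] asks=[#3:4@98 #1:4@102]
After op 6 [order #5] limit_buy(price=102, qty=4): fills=#5x#3:4@98; bids=[#2:7@96] asks=[#1:4@102]
After op 7 [order #6] limit_sell(price=104, qty=2): fills=none; bids=[#2:7@96] asks=[#1:4@102 #6:2@104]
After op 8 [order #7] limit_buy(price=101, qty=2): fills=none; bids=[#7:2@101 #2:7@96] asks=[#1:4@102 #6:2@104]
After op 9 [order #8] limit_sell(price=105, qty=10): fills=none; bids=[#7:2@101 #2:7@96] asks=[#1:4@102 #6:2@104 #8:10@105]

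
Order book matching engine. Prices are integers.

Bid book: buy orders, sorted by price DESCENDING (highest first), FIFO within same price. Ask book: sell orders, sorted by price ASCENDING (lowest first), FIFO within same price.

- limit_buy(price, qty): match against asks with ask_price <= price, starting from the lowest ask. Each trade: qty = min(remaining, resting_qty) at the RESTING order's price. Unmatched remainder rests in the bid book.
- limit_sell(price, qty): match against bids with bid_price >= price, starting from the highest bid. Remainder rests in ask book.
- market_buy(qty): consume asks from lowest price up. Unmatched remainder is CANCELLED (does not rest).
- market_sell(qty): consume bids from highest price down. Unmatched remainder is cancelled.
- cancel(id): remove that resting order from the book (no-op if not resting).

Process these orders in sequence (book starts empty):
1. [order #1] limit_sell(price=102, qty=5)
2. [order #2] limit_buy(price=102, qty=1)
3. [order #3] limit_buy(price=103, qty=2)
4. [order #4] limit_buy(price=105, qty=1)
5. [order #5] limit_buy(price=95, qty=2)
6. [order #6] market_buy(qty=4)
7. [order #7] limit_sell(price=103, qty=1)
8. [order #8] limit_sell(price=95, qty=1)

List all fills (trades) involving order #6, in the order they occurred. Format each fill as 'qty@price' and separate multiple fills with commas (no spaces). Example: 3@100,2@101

After op 1 [order #1] limit_sell(price=102, qty=5): fills=none; bids=[-] asks=[#1:5@102]
After op 2 [order #2] limit_buy(price=102, qty=1): fills=#2x#1:1@102; bids=[-] asks=[#1:4@102]
After op 3 [order #3] limit_buy(price=103, qty=2): fills=#3x#1:2@102; bids=[-] asks=[#1:2@102]
After op 4 [order #4] limit_buy(price=105, qty=1): fills=#4x#1:1@102; bids=[-] asks=[#1:1@102]
After op 5 [order #5] limit_buy(price=95, qty=2): fills=none; bids=[#5:2@95] asks=[#1:1@102]
After op 6 [order #6] market_buy(qty=4): fills=#6x#1:1@102; bids=[#5:2@95] asks=[-]
After op 7 [order #7] limit_sell(price=103, qty=1): fills=none; bids=[#5:2@95] asks=[#7:1@103]
After op 8 [order #8] limit_sell(price=95, qty=1): fills=#5x#8:1@95; bids=[#5:1@95] asks=[#7:1@103]

Answer: 1@102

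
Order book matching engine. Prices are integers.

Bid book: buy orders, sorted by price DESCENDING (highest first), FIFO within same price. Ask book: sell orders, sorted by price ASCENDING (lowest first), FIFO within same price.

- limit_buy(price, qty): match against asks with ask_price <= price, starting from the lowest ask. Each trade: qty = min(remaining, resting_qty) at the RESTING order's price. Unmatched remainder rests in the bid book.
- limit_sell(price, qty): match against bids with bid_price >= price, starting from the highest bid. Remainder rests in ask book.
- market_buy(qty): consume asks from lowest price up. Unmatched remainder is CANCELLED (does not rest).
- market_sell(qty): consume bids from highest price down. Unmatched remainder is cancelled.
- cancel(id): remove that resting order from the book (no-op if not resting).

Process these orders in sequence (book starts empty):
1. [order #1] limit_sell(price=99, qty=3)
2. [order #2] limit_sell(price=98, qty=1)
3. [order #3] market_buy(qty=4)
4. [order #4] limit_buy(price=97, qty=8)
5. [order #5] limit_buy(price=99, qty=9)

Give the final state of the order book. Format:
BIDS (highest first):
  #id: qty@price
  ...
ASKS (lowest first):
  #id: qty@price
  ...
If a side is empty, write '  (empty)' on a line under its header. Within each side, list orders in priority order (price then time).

After op 1 [order #1] limit_sell(price=99, qty=3): fills=none; bids=[-] asks=[#1:3@99]
After op 2 [order #2] limit_sell(price=98, qty=1): fills=none; bids=[-] asks=[#2:1@98 #1:3@99]
After op 3 [order #3] market_buy(qty=4): fills=#3x#2:1@98 #3x#1:3@99; bids=[-] asks=[-]
After op 4 [order #4] limit_buy(price=97, qty=8): fills=none; bids=[#4:8@97] asks=[-]
After op 5 [order #5] limit_buy(price=99, qty=9): fills=none; bids=[#5:9@99 #4:8@97] asks=[-]

Answer: BIDS (highest first):
  #5: 9@99
  #4: 8@97
ASKS (lowest first):
  (empty)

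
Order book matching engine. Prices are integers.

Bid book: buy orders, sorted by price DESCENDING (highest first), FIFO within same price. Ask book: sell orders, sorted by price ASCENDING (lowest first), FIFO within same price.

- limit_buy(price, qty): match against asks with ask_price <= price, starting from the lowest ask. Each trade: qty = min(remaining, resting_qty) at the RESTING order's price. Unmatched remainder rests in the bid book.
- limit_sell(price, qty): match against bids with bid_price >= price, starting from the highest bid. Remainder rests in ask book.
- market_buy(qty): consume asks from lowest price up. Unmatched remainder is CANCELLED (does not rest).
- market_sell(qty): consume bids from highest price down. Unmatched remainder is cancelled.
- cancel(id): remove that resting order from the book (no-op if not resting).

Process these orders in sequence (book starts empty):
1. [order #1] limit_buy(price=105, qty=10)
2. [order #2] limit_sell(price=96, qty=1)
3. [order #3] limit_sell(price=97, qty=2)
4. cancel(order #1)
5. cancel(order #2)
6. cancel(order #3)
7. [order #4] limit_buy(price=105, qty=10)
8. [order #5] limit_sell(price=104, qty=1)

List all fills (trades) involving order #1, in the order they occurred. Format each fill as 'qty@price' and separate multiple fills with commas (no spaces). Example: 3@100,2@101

After op 1 [order #1] limit_buy(price=105, qty=10): fills=none; bids=[#1:10@105] asks=[-]
After op 2 [order #2] limit_sell(price=96, qty=1): fills=#1x#2:1@105; bids=[#1:9@105] asks=[-]
After op 3 [order #3] limit_sell(price=97, qty=2): fills=#1x#3:2@105; bids=[#1:7@105] asks=[-]
After op 4 cancel(order #1): fills=none; bids=[-] asks=[-]
After op 5 cancel(order #2): fills=none; bids=[-] asks=[-]
After op 6 cancel(order #3): fills=none; bids=[-] asks=[-]
After op 7 [order #4] limit_buy(price=105, qty=10): fills=none; bids=[#4:10@105] asks=[-]
After op 8 [order #5] limit_sell(price=104, qty=1): fills=#4x#5:1@105; bids=[#4:9@105] asks=[-]

Answer: 1@105,2@105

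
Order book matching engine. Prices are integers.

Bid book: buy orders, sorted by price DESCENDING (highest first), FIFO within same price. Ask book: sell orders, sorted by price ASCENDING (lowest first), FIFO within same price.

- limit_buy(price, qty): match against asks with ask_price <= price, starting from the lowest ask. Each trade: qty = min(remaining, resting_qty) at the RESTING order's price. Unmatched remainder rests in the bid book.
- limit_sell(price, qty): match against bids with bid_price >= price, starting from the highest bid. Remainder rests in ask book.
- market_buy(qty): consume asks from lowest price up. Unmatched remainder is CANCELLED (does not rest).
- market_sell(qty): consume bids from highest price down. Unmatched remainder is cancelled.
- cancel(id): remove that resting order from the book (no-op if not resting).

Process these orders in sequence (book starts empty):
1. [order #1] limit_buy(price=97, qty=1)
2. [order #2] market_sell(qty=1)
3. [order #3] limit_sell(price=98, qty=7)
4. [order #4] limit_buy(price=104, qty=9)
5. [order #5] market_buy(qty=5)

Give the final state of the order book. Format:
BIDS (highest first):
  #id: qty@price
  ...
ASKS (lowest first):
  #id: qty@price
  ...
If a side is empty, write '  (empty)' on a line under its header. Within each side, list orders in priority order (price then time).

After op 1 [order #1] limit_buy(price=97, qty=1): fills=none; bids=[#1:1@97] asks=[-]
After op 2 [order #2] market_sell(qty=1): fills=#1x#2:1@97; bids=[-] asks=[-]
After op 3 [order #3] limit_sell(price=98, qty=7): fills=none; bids=[-] asks=[#3:7@98]
After op 4 [order #4] limit_buy(price=104, qty=9): fills=#4x#3:7@98; bids=[#4:2@104] asks=[-]
After op 5 [order #5] market_buy(qty=5): fills=none; bids=[#4:2@104] asks=[-]

Answer: BIDS (highest first):
  #4: 2@104
ASKS (lowest first):
  (empty)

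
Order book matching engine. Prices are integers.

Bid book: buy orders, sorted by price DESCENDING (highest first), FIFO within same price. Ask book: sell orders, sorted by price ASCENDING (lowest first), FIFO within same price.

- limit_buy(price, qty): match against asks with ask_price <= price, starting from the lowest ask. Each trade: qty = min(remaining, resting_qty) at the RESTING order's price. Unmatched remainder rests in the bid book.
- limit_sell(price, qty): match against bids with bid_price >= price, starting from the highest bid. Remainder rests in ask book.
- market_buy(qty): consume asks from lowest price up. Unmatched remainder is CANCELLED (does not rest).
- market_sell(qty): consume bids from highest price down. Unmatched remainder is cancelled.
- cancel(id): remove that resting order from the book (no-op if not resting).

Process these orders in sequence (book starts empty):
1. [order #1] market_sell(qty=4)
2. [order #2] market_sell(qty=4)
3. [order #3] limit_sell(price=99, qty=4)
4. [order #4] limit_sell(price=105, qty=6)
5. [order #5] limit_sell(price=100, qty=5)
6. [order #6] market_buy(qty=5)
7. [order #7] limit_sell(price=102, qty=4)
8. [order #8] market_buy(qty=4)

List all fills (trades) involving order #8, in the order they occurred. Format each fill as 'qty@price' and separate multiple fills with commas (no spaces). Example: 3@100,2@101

After op 1 [order #1] market_sell(qty=4): fills=none; bids=[-] asks=[-]
After op 2 [order #2] market_sell(qty=4): fills=none; bids=[-] asks=[-]
After op 3 [order #3] limit_sell(price=99, qty=4): fills=none; bids=[-] asks=[#3:4@99]
After op 4 [order #4] limit_sell(price=105, qty=6): fills=none; bids=[-] asks=[#3:4@99 #4:6@105]
After op 5 [order #5] limit_sell(price=100, qty=5): fills=none; bids=[-] asks=[#3:4@99 #5:5@100 #4:6@105]
After op 6 [order #6] market_buy(qty=5): fills=#6x#3:4@99 #6x#5:1@100; bids=[-] asks=[#5:4@100 #4:6@105]
After op 7 [order #7] limit_sell(price=102, qty=4): fills=none; bids=[-] asks=[#5:4@100 #7:4@102 #4:6@105]
After op 8 [order #8] market_buy(qty=4): fills=#8x#5:4@100; bids=[-] asks=[#7:4@102 #4:6@105]

Answer: 4@100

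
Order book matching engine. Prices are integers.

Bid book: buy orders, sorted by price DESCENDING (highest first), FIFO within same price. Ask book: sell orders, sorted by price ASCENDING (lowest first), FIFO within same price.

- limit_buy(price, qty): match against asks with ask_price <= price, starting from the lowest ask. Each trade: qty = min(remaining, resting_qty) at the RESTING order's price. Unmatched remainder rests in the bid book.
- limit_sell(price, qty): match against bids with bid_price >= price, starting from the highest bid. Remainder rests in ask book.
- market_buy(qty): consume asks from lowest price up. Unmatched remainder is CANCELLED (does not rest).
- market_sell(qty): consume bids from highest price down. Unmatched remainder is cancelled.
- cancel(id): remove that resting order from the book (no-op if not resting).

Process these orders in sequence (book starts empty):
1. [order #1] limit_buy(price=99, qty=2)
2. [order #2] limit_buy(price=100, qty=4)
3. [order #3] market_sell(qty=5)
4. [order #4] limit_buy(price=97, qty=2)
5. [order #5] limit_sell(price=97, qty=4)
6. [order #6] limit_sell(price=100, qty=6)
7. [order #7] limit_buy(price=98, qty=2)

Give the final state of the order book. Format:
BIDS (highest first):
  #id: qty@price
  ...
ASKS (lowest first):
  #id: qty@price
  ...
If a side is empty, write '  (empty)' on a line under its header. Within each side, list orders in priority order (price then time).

After op 1 [order #1] limit_buy(price=99, qty=2): fills=none; bids=[#1:2@99] asks=[-]
After op 2 [order #2] limit_buy(price=100, qty=4): fills=none; bids=[#2:4@100 #1:2@99] asks=[-]
After op 3 [order #3] market_sell(qty=5): fills=#2x#3:4@100 #1x#3:1@99; bids=[#1:1@99] asks=[-]
After op 4 [order #4] limit_buy(price=97, qty=2): fills=none; bids=[#1:1@99 #4:2@97] asks=[-]
After op 5 [order #5] limit_sell(price=97, qty=4): fills=#1x#5:1@99 #4x#5:2@97; bids=[-] asks=[#5:1@97]
After op 6 [order #6] limit_sell(price=100, qty=6): fills=none; bids=[-] asks=[#5:1@97 #6:6@100]
After op 7 [order #7] limit_buy(price=98, qty=2): fills=#7x#5:1@97; bids=[#7:1@98] asks=[#6:6@100]

Answer: BIDS (highest first):
  #7: 1@98
ASKS (lowest first):
  #6: 6@100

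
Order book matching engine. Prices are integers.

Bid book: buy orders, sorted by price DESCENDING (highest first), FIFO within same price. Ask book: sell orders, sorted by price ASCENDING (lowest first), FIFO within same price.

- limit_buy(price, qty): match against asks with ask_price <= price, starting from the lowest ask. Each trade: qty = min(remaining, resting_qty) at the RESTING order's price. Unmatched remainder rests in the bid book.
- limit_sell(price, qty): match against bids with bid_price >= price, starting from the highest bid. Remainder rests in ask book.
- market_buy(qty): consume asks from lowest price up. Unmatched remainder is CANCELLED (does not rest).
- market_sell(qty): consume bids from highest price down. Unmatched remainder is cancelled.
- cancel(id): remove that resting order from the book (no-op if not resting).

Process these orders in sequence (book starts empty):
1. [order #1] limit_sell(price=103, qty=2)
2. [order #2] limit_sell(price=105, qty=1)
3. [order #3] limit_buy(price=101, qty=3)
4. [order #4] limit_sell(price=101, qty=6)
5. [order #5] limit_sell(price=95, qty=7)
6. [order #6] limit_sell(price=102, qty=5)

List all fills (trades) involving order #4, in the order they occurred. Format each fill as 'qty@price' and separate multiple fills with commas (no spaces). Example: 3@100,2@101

Answer: 3@101

Derivation:
After op 1 [order #1] limit_sell(price=103, qty=2): fills=none; bids=[-] asks=[#1:2@103]
After op 2 [order #2] limit_sell(price=105, qty=1): fills=none; bids=[-] asks=[#1:2@103 #2:1@105]
After op 3 [order #3] limit_buy(price=101, qty=3): fills=none; bids=[#3:3@101] asks=[#1:2@103 #2:1@105]
After op 4 [order #4] limit_sell(price=101, qty=6): fills=#3x#4:3@101; bids=[-] asks=[#4:3@101 #1:2@103 #2:1@105]
After op 5 [order #5] limit_sell(price=95, qty=7): fills=none; bids=[-] asks=[#5:7@95 #4:3@101 #1:2@103 #2:1@105]
After op 6 [order #6] limit_sell(price=102, qty=5): fills=none; bids=[-] asks=[#5:7@95 #4:3@101 #6:5@102 #1:2@103 #2:1@105]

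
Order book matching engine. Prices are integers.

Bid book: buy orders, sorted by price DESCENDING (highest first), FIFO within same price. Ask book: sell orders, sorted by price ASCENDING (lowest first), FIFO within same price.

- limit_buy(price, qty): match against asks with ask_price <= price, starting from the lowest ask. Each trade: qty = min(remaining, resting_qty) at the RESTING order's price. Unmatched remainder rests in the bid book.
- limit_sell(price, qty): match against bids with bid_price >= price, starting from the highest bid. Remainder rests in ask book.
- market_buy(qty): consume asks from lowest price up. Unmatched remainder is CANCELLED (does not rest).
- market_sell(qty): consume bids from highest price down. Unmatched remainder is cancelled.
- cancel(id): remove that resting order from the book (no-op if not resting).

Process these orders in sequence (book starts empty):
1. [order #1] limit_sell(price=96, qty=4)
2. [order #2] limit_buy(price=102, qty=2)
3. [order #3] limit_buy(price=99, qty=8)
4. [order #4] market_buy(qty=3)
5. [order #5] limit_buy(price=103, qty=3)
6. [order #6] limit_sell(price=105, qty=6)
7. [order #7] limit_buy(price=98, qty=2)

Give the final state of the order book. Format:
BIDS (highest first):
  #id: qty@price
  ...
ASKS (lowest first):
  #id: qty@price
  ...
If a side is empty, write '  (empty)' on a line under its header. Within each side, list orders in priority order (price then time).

After op 1 [order #1] limit_sell(price=96, qty=4): fills=none; bids=[-] asks=[#1:4@96]
After op 2 [order #2] limit_buy(price=102, qty=2): fills=#2x#1:2@96; bids=[-] asks=[#1:2@96]
After op 3 [order #3] limit_buy(price=99, qty=8): fills=#3x#1:2@96; bids=[#3:6@99] asks=[-]
After op 4 [order #4] market_buy(qty=3): fills=none; bids=[#3:6@99] asks=[-]
After op 5 [order #5] limit_buy(price=103, qty=3): fills=none; bids=[#5:3@103 #3:6@99] asks=[-]
After op 6 [order #6] limit_sell(price=105, qty=6): fills=none; bids=[#5:3@103 #3:6@99] asks=[#6:6@105]
After op 7 [order #7] limit_buy(price=98, qty=2): fills=none; bids=[#5:3@103 #3:6@99 #7:2@98] asks=[#6:6@105]

Answer: BIDS (highest first):
  #5: 3@103
  #3: 6@99
  #7: 2@98
ASKS (lowest first):
  #6: 6@105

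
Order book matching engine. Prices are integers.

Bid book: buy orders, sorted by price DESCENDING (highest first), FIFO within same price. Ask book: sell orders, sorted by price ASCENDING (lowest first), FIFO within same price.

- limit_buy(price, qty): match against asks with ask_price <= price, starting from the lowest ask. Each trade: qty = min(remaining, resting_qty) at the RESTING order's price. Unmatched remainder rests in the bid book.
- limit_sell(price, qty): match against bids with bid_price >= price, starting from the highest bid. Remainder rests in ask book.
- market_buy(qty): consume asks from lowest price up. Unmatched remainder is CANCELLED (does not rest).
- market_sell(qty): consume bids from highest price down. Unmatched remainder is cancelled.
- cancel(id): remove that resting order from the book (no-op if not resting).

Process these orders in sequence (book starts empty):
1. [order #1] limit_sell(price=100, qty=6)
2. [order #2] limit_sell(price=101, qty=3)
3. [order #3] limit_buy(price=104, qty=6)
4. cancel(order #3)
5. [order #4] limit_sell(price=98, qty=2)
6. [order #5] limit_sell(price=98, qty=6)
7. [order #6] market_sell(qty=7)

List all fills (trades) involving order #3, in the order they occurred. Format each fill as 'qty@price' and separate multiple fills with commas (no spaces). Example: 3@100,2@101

After op 1 [order #1] limit_sell(price=100, qty=6): fills=none; bids=[-] asks=[#1:6@100]
After op 2 [order #2] limit_sell(price=101, qty=3): fills=none; bids=[-] asks=[#1:6@100 #2:3@101]
After op 3 [order #3] limit_buy(price=104, qty=6): fills=#3x#1:6@100; bids=[-] asks=[#2:3@101]
After op 4 cancel(order #3): fills=none; bids=[-] asks=[#2:3@101]
After op 5 [order #4] limit_sell(price=98, qty=2): fills=none; bids=[-] asks=[#4:2@98 #2:3@101]
After op 6 [order #5] limit_sell(price=98, qty=6): fills=none; bids=[-] asks=[#4:2@98 #5:6@98 #2:3@101]
After op 7 [order #6] market_sell(qty=7): fills=none; bids=[-] asks=[#4:2@98 #5:6@98 #2:3@101]

Answer: 6@100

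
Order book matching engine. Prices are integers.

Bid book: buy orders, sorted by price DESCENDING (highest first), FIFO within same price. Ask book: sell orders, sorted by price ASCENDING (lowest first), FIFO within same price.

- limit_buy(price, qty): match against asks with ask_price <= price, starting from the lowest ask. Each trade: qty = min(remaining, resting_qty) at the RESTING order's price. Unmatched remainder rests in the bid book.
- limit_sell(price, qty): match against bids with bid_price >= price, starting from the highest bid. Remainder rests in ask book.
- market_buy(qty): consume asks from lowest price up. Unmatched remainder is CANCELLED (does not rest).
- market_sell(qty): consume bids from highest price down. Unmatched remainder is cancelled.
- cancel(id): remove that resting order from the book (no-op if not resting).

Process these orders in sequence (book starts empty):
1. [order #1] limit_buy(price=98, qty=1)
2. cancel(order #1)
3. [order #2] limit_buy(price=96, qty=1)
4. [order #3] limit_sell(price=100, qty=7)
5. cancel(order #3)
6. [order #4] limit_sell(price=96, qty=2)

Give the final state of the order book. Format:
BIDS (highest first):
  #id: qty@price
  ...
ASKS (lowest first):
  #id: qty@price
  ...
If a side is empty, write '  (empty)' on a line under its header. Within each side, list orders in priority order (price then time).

After op 1 [order #1] limit_buy(price=98, qty=1): fills=none; bids=[#1:1@98] asks=[-]
After op 2 cancel(order #1): fills=none; bids=[-] asks=[-]
After op 3 [order #2] limit_buy(price=96, qty=1): fills=none; bids=[#2:1@96] asks=[-]
After op 4 [order #3] limit_sell(price=100, qty=7): fills=none; bids=[#2:1@96] asks=[#3:7@100]
After op 5 cancel(order #3): fills=none; bids=[#2:1@96] asks=[-]
After op 6 [order #4] limit_sell(price=96, qty=2): fills=#2x#4:1@96; bids=[-] asks=[#4:1@96]

Answer: BIDS (highest first):
  (empty)
ASKS (lowest first):
  #4: 1@96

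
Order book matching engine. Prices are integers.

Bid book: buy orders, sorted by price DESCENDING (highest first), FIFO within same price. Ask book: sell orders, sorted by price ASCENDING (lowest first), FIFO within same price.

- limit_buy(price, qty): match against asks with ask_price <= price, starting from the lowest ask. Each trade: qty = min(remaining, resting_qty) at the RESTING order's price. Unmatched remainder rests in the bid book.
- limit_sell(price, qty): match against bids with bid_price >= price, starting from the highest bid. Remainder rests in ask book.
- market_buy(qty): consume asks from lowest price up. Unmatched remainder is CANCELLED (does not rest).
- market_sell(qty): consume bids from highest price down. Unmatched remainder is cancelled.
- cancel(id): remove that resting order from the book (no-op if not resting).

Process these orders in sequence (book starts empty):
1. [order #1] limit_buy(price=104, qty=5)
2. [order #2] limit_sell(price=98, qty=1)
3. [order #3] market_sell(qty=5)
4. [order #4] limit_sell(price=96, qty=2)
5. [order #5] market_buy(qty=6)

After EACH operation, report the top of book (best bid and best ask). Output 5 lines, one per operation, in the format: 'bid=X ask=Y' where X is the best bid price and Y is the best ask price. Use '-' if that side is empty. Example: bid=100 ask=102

After op 1 [order #1] limit_buy(price=104, qty=5): fills=none; bids=[#1:5@104] asks=[-]
After op 2 [order #2] limit_sell(price=98, qty=1): fills=#1x#2:1@104; bids=[#1:4@104] asks=[-]
After op 3 [order #3] market_sell(qty=5): fills=#1x#3:4@104; bids=[-] asks=[-]
After op 4 [order #4] limit_sell(price=96, qty=2): fills=none; bids=[-] asks=[#4:2@96]
After op 5 [order #5] market_buy(qty=6): fills=#5x#4:2@96; bids=[-] asks=[-]

Answer: bid=104 ask=-
bid=104 ask=-
bid=- ask=-
bid=- ask=96
bid=- ask=-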